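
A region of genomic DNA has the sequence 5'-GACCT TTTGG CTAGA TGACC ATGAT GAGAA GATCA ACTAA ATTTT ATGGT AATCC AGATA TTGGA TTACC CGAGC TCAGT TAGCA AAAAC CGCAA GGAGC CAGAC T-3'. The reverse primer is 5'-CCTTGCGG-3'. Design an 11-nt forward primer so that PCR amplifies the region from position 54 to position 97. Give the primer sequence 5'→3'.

5'-CCAGATATTGG-3'

The reverse primer's reverse complement CCGCAAGG matches the template at positions 90–97; the product starts at position 54.
The forward primer is identical to the top strand over positions 54–64: CCAGATATTGG.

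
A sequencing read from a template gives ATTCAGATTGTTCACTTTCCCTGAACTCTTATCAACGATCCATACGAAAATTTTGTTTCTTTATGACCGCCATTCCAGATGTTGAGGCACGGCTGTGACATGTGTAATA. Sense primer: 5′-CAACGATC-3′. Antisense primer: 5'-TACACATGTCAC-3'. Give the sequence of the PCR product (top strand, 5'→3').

5'-CAACGATCCATACGAAAATTTTGTTTCTTTATGACCGCCATTCCAGATGTTGAGGCACGGCTGTGACATGTGTA-3'

Forward primer CAACGATC is found on the top strand at positions 33–40.
Taking the reverse complement of TACACATGTCAC gives GTGACATGTGTA, found at positions 95–106 on the template; the primer anneals here to the top strand with its 3' end pointing upstream.
The product is the template from position 33 through 106 (74 bp).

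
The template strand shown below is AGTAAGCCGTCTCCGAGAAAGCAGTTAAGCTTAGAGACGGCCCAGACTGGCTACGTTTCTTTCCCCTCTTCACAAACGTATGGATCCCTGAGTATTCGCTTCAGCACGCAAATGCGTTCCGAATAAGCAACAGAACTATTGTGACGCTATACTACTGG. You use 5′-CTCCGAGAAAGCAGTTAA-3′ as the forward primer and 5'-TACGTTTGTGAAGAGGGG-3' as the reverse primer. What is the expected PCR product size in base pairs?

Scanning the template, CTCCGAGAAAGCAGTTAA occurs at positions 11–28; this primer anneals to the bottom strand there with its 3' end pointing downstream.
Reverse complement of the reverse primer: CCCCTCTTCACAAACGTA. This occurs on the top strand at positions 63–80.
Amplicon spans positions 11–80: 70 bp.

70 bp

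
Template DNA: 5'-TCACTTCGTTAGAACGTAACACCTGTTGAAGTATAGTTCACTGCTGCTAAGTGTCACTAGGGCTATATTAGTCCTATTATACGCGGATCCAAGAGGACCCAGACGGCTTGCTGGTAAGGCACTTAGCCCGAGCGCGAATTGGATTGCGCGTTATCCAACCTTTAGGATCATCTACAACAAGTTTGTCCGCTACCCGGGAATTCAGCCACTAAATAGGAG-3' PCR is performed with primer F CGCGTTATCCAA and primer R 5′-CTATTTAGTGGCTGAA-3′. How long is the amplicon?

The forward primer matches the template at positions 147–158.
The reverse primer's reverse complement is TTCAGCCACTAAATAG, which matches the template at positions 201–216.
The product runs from position 147 to position 216, so its length is 216 − 147 + 1 = 70 bp.

70 bp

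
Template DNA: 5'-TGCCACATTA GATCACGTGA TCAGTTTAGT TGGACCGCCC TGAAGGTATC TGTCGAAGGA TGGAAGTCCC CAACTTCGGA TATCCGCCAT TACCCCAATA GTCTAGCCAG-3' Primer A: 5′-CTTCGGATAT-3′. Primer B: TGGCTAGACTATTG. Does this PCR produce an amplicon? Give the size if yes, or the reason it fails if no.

Yes — a 36 bp product.

Primer A (CTTCGGATAT) matches the top strand at positions 74–83; it acts as a forward primer.
Primer B's reverse complement is CAATAGTCTAGCCA, matching the top strand at positions 96–109; it acts as a reverse primer.
The 3' ends face each other across positions 74–109, giving a 36 bp product.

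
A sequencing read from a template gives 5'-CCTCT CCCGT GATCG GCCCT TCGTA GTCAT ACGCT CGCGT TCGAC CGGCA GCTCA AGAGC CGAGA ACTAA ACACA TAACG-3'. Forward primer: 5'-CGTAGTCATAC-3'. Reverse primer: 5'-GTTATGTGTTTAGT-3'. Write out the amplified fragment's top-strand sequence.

5'-CGTAGTCATACGCTCGCGTTCGACCGGCAGCTCAAGAGCCGAGAACTAAACACATAAC-3'

Forward primer CGTAGTCATAC is found on the top strand at positions 22–32.
Reverse complement of the reverse primer: ACTAAACACATAAC. This occurs on the top strand at positions 66–79.
The product is the template from position 22 through 79 (58 bp).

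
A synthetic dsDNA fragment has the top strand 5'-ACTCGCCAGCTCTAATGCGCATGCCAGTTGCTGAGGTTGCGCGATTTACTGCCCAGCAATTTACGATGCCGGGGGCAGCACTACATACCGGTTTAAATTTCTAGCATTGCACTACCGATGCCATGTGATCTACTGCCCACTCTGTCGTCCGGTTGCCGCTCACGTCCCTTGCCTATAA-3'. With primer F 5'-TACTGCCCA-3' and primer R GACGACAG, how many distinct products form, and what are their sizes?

The forward primer TACTGCCCA matches the top strand at positions 47–55, 131–139.
The reverse primer's reverse complement is CTGTCGTC, matching at positions 142–149.
Each forward site pairs with the reverse site to give a product ending at position 149: sizes 103, 19 bp.

Two products: 103 bp, 19 bp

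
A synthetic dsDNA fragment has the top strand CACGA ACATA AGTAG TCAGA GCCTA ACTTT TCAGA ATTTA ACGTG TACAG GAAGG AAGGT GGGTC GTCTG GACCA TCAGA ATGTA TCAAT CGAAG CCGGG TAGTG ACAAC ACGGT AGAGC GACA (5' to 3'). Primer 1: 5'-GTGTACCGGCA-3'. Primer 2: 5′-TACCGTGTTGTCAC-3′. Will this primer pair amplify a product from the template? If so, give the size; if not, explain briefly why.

Primer 1 (GTGTACCGGCA) does not match the top strand, and its reverse complement TGCCGGTACAC does not match either.
With no annealing site for primer 1, no amplification occurs.

No product — primer 1 has no binding site in the template.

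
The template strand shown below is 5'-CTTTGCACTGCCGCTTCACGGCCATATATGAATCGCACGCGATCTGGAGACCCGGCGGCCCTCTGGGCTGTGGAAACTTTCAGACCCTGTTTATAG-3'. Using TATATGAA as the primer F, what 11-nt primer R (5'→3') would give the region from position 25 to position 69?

The product's 3' end on the top strand is position 69.
The reverse primer anneals to the top strand over positions 59–69, i.e. to CCCTCTGGGCT.
Its sequence written 5'→3' is the reverse complement: AGCCCAGAGGG.

5'-AGCCCAGAGGG-3'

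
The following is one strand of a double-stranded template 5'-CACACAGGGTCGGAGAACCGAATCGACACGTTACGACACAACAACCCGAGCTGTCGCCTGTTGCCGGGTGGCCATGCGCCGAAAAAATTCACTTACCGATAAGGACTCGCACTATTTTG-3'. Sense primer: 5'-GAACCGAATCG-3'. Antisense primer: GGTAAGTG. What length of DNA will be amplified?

83 bp

The forward primer matches the template at positions 15–25.
Taking the reverse complement of GGTAAGTG gives CACTTACC, found at positions 90–97 on the template; the primer anneals here to the top strand with its 3' end pointing upstream.
Amplicon spans positions 15–97: 83 bp.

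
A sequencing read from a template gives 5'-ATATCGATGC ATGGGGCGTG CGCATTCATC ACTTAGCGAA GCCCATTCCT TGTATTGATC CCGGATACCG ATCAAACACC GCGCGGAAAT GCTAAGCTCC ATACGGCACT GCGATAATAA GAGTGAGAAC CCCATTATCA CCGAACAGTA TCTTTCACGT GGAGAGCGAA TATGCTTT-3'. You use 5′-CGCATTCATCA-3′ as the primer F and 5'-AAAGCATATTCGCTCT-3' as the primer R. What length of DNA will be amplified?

The forward primer matches the template at positions 21–31.
Reverse complement of the reverse primer: AGAGCGAATATGCTTT. This occurs on the top strand at positions 163–178.
The product runs from position 21 to position 178, so its length is 178 − 21 + 1 = 158 bp.

158 bp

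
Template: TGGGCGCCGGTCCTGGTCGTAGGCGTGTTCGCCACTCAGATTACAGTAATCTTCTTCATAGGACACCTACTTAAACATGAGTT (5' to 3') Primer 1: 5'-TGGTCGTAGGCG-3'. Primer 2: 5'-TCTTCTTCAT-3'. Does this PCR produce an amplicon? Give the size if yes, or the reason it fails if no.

No product — both primers anneal to the same strand and extend in the same direction.

Primer 1 (TGGTCGTAGGCG) matches the top strand at positions 14–25 (3' end points downstream).
Primer 2 (TCTTCTTCAT) also matches the top strand directly, at positions 50–59 — its reverse complement ATGAAGAAGA is not present.
Both primers anneal to the bottom strand with 3' ends pointing the same way, so neither can prime synthesis back toward the other.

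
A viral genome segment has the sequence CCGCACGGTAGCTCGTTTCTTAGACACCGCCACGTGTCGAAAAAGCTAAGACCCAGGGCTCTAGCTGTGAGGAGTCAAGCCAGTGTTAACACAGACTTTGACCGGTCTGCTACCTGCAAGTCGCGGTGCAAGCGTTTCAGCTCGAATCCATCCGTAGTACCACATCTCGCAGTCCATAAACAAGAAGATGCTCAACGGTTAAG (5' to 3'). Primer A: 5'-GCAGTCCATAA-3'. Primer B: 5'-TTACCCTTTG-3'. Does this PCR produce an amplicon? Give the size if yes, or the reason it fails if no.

No product — primer B has no binding site in the template.

Primer B (TTACCCTTTG) does not match the top strand, and its reverse complement CAAAGGGTAA does not match either.
With no annealing site for primer B, no amplification occurs.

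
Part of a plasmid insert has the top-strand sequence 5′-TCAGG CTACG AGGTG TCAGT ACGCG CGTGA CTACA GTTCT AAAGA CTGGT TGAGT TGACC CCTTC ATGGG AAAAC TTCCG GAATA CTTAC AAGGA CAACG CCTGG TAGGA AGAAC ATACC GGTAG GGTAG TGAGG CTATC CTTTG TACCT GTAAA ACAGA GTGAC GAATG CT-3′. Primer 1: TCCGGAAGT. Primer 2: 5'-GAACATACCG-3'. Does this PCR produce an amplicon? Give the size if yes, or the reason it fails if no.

No product — the primers' 3' ends point away from each other.

Primer 1 (TCCGGAAGT) has reverse complement ACTTCCGGA, which matches the top strand at positions 74–82; primer 1 anneals to the top strand there with its 3' end pointing upstream toward position 74.
Primer 2 (GAACATACCG) matches the top strand directly at positions 112–121; it anneals to the bottom strand with its 3' end pointing downstream toward position 121.
The 3' ends diverge (primer 1 extends toward position 1, primer 2 toward position 172), so the primers never converge on a shared product.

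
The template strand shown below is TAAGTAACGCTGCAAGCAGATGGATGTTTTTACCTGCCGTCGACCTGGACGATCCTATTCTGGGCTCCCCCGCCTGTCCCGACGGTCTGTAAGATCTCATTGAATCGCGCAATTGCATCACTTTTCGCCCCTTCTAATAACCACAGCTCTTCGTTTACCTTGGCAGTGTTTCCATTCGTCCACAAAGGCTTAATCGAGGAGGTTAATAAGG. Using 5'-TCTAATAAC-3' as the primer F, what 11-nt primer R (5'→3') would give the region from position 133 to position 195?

The product's 3' end on the top strand is position 195.
The reverse primer anneals to the top strand over positions 185–195, i.e. to AAGGCTTAATC.
Its sequence written 5'→3' is the reverse complement: GATTAAGCCTT.

5'-GATTAAGCCTT-3'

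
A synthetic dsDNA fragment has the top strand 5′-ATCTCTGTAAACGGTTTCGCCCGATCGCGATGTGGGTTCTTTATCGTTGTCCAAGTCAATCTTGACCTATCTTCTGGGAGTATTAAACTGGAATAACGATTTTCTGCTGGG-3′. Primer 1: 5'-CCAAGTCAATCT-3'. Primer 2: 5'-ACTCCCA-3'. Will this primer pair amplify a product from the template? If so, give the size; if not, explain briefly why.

Primer 1 (CCAAGTCAATCT) matches the top strand at positions 51–62; it acts as a forward primer.
Primer 2's reverse complement is TGGGAGT, matching the top strand at positions 75–81; it acts as a reverse primer.
The 3' ends face each other across positions 51–81, giving a 31 bp product.

Yes — a 31 bp product.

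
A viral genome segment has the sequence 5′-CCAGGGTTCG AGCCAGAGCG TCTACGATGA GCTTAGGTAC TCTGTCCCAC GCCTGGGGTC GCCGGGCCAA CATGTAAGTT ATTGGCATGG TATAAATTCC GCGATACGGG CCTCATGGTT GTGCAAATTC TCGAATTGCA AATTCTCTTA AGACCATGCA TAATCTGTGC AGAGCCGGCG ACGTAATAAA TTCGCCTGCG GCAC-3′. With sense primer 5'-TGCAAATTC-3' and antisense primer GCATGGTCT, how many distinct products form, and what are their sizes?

The forward primer TGCAAATTC matches the top strand at positions 122–130, 137–145.
The reverse primer's reverse complement is AGACCATGC, matching at positions 151–159.
Each forward site pairs with the reverse site to give a product ending at position 159: sizes 38, 23 bp.

Two products: 38 bp, 23 bp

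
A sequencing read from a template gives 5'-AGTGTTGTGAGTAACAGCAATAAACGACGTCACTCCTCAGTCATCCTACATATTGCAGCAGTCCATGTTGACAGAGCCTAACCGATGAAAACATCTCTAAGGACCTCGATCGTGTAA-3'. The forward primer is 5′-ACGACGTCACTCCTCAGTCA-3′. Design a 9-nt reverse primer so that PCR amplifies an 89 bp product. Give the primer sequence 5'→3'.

5'-CGATCGAGG-3'

The forward primer binds at positions 24–43, so an 89 bp product ends at position 24 + 89 − 1 = 112.
The reverse primer anneals to the top strand over positions 104–112, i.e. to CCTCGATCG.
Its sequence written 5'→3' is the reverse complement: CGATCGAGG.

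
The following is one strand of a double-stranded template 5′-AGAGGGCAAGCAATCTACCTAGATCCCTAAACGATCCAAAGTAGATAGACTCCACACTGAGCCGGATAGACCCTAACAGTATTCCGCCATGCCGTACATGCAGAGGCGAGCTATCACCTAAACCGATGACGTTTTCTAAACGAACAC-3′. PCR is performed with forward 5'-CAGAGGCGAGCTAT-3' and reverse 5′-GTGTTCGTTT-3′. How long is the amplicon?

47 bp

Forward primer CAGAGGCGAGCTAT is found on the top strand at positions 101–114.
Reverse complement of the reverse primer: AAACGAACAC. This occurs on the top strand at positions 138–147.
Product length = (reverse-primer end) − (forward-primer start) + 1 = 147 − 101 + 1 = 47 bp.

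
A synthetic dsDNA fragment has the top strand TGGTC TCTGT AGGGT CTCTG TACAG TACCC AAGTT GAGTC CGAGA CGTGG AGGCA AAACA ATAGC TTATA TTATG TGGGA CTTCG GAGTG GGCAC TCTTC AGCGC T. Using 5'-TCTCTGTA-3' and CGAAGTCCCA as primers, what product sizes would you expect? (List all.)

82 bp, 71 bp

The forward primer TCTCTGTA matches the top strand at positions 4–11, 15–22.
The reverse primer's reverse complement is TGGGACTTCG, matching at positions 76–85.
Each forward site pairs with the reverse site to give a product ending at position 85: sizes 82, 71 bp.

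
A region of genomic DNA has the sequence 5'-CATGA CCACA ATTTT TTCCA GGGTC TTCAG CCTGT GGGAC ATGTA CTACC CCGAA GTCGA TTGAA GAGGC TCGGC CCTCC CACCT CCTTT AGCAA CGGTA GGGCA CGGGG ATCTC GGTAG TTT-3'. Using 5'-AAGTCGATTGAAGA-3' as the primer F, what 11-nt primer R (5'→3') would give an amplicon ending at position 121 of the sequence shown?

The forward primer binds at positions 54–67; the product's 3' end on the top strand is position 121.
The reverse primer anneals to the top strand over positions 111–121, i.e. to ATCTCGGTAGT.
Its sequence written 5'→3' is the reverse complement: ACTACCGAGAT.

5'-ACTACCGAGAT-3'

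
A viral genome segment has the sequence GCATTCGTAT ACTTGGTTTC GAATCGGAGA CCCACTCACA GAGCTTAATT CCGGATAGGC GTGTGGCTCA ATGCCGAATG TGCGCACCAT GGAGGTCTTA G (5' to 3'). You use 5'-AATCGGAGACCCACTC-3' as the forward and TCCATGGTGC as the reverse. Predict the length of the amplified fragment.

72 bp

Scanning the template, AATCGGAGACCCACTC occurs at positions 22–37; this primer anneals to the bottom strand there with its 3' end pointing downstream.
The reverse primer's reverse complement is GCACCATGGA, which matches the template at positions 84–93.
The product runs from position 22 to position 93, so its length is 93 − 22 + 1 = 72 bp.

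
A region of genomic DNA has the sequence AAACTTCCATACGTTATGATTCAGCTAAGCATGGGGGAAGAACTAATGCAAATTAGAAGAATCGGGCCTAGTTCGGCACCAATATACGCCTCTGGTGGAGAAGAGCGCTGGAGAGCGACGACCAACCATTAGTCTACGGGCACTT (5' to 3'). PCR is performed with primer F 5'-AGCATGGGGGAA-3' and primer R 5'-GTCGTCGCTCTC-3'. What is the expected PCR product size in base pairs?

95 bp

The forward primer matches the template at positions 28–39.
Taking the reverse complement of GTCGTCGCTCTC gives GAGAGCGACGAC, found at positions 111–122 on the template; the primer anneals here to the top strand with its 3' end pointing upstream.
The product runs from position 28 to position 122, so its length is 122 − 28 + 1 = 95 bp.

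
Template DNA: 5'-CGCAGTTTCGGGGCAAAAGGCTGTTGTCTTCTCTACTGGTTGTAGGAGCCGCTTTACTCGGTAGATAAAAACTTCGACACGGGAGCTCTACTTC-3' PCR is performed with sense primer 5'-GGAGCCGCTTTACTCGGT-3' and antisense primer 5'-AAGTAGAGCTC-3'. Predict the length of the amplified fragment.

49 bp

Scanning the template, GGAGCCGCTTTACTCGGT occurs at positions 45–62; this primer anneals to the bottom strand there with its 3' end pointing downstream.
The reverse primer's reverse complement is GAGCTCTACTT, which matches the template at positions 83–93.
The product runs from position 45 to position 93, so its length is 93 − 45 + 1 = 49 bp.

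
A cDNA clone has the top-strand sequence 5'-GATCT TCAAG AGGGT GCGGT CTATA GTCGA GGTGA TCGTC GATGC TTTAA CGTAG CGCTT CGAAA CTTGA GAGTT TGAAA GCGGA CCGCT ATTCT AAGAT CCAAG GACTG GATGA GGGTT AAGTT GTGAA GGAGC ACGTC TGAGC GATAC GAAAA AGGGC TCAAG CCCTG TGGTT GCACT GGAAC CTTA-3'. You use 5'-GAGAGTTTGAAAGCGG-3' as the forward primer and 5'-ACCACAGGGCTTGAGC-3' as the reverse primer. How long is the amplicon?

106 bp

The forward primer matches the template at positions 69–84.
Taking the reverse complement of ACCACAGGGCTTGAGC gives GCTCAAGCCCTGTGGT, found at positions 159–174 on the template; the primer anneals here to the top strand with its 3' end pointing upstream.
The product runs from position 69 to position 174, so its length is 174 − 69 + 1 = 106 bp.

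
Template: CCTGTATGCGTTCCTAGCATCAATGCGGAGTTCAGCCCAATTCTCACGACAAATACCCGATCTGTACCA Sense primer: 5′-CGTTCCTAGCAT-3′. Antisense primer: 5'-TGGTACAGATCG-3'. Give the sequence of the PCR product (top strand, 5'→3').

Forward primer CGTTCCTAGCAT is found on the top strand at positions 9–20.
Taking the reverse complement of TGGTACAGATCG gives CGATCTGTACCA, found at positions 58–69 on the template; the primer anneals here to the top strand with its 3' end pointing upstream.
The product is the template from position 9 through 69 (61 bp).

5'-CGTTCCTAGCATCAATGCGGAGTTCAGCCCAATTCTCACGACAAATACCCGATCTGTACCA-3'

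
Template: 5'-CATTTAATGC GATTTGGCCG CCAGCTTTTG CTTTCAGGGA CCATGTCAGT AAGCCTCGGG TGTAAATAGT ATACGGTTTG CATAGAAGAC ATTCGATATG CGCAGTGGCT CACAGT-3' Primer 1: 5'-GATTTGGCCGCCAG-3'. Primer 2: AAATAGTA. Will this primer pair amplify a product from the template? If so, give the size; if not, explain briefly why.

No product — both primers anneal to the same strand and extend in the same direction.

Primer 1 (GATTTGGCCGCCAG) matches the top strand at positions 11–24 (3' end points downstream).
Primer 2 (AAATAGTA) also matches the top strand directly, at positions 64–71 — its reverse complement TACTATTT is not present.
Both primers anneal to the bottom strand with 3' ends pointing the same way, so neither can prime synthesis back toward the other.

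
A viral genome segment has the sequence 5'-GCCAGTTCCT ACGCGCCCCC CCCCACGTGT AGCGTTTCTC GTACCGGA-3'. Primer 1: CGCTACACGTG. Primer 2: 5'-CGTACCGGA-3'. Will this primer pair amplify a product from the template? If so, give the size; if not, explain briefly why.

No product — the primers' 3' ends point away from each other.

Primer 1 (CGCTACACGTG) has reverse complement CACGTGTAGCG, which matches the top strand at positions 24–34; primer 1 anneals to the top strand there with its 3' end pointing upstream toward position 24.
Primer 2 (CGTACCGGA) matches the top strand directly at positions 40–48; it anneals to the bottom strand with its 3' end pointing downstream toward position 48.
The 3' ends diverge (primer 1 extends toward position 1, primer 2 toward position 48), so the primers never converge on a shared product.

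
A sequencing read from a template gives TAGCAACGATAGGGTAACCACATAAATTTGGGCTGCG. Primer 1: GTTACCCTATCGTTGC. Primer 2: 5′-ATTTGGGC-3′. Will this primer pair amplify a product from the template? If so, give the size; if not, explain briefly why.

No product — the primers' 3' ends point away from each other.

Primer 1 (GTTACCCTATCGTTGC) has reverse complement GCAACGATAGGGTAAC, which matches the top strand at positions 3–18; primer 1 anneals to the top strand there with its 3' end pointing upstream toward position 3.
Primer 2 (ATTTGGGC) matches the top strand directly at positions 26–33; it anneals to the bottom strand with its 3' end pointing downstream toward position 33.
The 3' ends diverge (primer 1 extends toward position 1, primer 2 toward position 37), so the primers never converge on a shared product.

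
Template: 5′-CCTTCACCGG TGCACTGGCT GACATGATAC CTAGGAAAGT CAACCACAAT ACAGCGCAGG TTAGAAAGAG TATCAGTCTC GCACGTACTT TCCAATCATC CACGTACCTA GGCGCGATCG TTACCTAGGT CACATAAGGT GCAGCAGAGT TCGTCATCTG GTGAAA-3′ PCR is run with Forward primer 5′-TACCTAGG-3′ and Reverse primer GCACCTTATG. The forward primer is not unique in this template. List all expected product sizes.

The forward primer TACCTAGG matches the top strand at positions 28–35, 105–112, 122–129.
The reverse primer's reverse complement is CATAAGGTGC, matching at positions 133–142.
Each forward site pairs with the reverse site to give a product ending at position 142: sizes 115, 38, 21 bp.

115 bp, 38 bp, 21 bp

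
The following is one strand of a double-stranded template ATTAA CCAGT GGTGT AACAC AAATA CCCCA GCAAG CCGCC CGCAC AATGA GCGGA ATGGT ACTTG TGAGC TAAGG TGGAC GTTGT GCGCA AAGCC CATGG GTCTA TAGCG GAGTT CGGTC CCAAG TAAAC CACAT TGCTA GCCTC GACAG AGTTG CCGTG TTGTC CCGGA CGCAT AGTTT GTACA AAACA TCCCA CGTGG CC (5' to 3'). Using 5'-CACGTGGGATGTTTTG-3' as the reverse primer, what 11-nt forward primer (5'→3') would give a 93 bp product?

The reverse primer's reverse complement CAAAACATCCCACGTG matches the template at positions 184–199, so the product ends at position 199.
A 93 bp product then starts at position 199 − 93 + 1 = 107.
The forward primer is identical to the top strand there: AGCGGAGTTCG.

5'-AGCGGAGTTCG-3'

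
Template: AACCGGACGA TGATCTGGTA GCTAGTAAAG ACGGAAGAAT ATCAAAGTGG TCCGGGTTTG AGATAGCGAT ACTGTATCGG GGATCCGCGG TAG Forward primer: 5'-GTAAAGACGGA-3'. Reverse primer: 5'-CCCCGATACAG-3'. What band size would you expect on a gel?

58 bp

The forward primer matches the template at positions 25–35.
Taking the reverse complement of CCCCGATACAG gives CTGTATCGGGG, found at positions 72–82 on the template; the primer anneals here to the top strand with its 3' end pointing upstream.
Amplicon spans positions 25–82: 58 bp.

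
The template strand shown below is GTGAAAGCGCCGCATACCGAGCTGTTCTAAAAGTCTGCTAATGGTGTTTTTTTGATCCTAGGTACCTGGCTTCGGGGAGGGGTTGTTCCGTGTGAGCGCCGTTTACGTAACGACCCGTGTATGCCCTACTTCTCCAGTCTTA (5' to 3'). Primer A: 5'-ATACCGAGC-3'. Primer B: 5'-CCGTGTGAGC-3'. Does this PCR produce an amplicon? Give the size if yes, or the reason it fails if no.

No product — both primers anneal to the same strand and extend in the same direction.

Primer A (ATACCGAGC) matches the top strand at positions 14–22 (3' end points downstream).
Primer B (CCGTGTGAGC) also matches the top strand directly, at positions 88–97 — its reverse complement GCTCACACGG is not present.
Both primers anneal to the bottom strand with 3' ends pointing the same way, so neither can prime synthesis back toward the other.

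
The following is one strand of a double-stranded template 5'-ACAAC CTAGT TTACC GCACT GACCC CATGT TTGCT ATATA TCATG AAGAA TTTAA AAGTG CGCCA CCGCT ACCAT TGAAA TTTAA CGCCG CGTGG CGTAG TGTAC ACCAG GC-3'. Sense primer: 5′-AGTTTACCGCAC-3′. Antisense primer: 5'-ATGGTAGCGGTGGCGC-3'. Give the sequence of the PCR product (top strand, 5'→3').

5'-AGTTTACCGCACTGACCCCATGTTTGCTATATATCATGAAGAATTTAAAAGTGCGCCACCGCTACCAT-3'

Forward primer AGTTTACCGCAC is found on the top strand at positions 8–19.
Taking the reverse complement of ATGGTAGCGGTGGCGC gives GCGCCACCGCTACCAT, found at positions 60–75 on the template; the primer anneals here to the top strand with its 3' end pointing upstream.
The product is the template from position 8 through 75 (68 bp).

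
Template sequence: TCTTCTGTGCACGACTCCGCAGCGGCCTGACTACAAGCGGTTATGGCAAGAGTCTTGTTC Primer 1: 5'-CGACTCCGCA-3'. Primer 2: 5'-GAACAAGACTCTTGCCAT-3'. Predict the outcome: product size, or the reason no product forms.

Primer 1 (CGACTCCGCA) matches the top strand at positions 12–21; it acts as a forward primer.
Primer 2's reverse complement is ATGGCAAGAGTCTTGTTC, matching the top strand at positions 43–60; it acts as a reverse primer.
The 3' ends face each other across positions 12–60, giving a 49 bp product.

Yes — a 49 bp product.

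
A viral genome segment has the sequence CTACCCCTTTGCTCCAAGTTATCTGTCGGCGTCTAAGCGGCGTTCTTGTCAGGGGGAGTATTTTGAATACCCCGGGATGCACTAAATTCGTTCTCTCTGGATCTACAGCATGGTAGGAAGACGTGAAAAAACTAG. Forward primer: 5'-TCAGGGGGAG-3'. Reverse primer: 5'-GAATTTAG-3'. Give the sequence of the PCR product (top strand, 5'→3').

5'-TCAGGGGGAGTATTTTGAATACCCCGGGATGCACTAAATTC-3'

Forward primer TCAGGGGGAG is found on the top strand at positions 49–58.
Taking the reverse complement of GAATTTAG gives CTAAATTC, found at positions 82–89 on the template; the primer anneals here to the top strand with its 3' end pointing upstream.
The product is the template from position 49 through 89 (41 bp).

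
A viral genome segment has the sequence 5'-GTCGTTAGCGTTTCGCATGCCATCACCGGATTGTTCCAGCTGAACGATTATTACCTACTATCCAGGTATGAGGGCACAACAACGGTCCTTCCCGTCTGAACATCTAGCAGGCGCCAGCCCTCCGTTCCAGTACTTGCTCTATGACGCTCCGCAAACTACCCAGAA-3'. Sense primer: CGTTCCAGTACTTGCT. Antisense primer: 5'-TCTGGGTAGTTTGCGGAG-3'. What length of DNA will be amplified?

42 bp

The forward primer matches the template at positions 123–138.
The reverse primer's reverse complement is CTCCGCAAACTACCCAGA, which matches the template at positions 147–164.
Product length = (reverse-primer end) − (forward-primer start) + 1 = 164 − 123 + 1 = 42 bp.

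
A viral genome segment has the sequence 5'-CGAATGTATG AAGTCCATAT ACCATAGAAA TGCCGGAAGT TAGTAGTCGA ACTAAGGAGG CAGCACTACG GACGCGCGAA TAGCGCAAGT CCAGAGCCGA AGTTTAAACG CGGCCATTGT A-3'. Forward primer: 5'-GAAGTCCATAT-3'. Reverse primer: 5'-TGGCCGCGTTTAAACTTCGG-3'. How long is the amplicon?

Scanning the template, GAAGTCCATAT occurs at positions 10–20; this primer anneals to the bottom strand there with its 3' end pointing downstream.
The reverse primer's reverse complement is CCGAAGTTTAAACGCGGCCA, which matches the template at positions 97–116.
Product length = (reverse-primer end) − (forward-primer start) + 1 = 116 − 10 + 1 = 107 bp.

107 bp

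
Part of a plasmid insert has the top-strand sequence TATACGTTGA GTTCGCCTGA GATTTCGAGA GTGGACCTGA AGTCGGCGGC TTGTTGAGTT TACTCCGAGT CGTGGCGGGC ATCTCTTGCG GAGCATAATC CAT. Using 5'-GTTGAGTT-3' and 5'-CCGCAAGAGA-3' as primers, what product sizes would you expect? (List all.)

86 bp, 39 bp

The forward primer GTTGAGTT matches the top strand at positions 6–13, 53–60.
The reverse primer's reverse complement is TCTCTTGCGG, matching at positions 82–91.
Each forward site pairs with the reverse site to give a product ending at position 91: sizes 86, 39 bp.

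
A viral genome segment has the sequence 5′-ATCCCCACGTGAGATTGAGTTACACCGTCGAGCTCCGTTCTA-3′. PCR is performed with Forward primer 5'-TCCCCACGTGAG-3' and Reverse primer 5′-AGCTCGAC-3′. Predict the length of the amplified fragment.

The forward primer matches the template at positions 2–13.
The reverse primer's reverse complement is GTCGAGCT, which matches the template at positions 27–34.
Amplicon spans positions 2–34: 33 bp.

33 bp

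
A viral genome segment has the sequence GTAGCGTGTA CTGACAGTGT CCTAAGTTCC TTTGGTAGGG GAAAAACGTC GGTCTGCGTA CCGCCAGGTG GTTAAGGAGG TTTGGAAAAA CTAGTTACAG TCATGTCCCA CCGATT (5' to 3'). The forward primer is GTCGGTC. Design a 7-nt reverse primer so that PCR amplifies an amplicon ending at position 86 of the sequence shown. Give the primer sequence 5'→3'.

The forward primer binds at positions 48–54; the product's 3' end on the top strand is position 86.
The reverse primer anneals to the top strand over positions 80–86, i.e. to GTTTGGA.
Its sequence written 5'→3' is the reverse complement: TCCAAAC.

5'-TCCAAAC-3'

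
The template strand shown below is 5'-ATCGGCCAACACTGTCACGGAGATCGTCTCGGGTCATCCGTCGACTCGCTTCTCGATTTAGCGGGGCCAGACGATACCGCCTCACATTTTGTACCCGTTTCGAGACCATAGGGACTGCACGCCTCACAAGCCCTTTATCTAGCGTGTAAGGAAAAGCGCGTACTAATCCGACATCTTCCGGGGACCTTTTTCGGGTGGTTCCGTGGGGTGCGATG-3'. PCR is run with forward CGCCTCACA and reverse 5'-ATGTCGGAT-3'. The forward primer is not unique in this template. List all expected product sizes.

The forward primer CGCCTCACA matches the top strand at positions 78–86, 120–128.
The reverse primer's reverse complement is ATCCGACAT, matching at positions 166–174.
Each forward site pairs with the reverse site to give a product ending at position 174: sizes 97, 55 bp.

97 bp, 55 bp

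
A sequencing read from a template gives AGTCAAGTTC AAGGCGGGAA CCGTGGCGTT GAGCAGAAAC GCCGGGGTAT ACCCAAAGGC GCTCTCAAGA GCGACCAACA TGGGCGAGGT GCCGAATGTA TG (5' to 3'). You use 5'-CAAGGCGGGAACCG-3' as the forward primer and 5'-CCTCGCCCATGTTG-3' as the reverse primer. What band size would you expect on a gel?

80 bp

Forward primer CAAGGCGGGAACCG is found on the top strand at positions 10–23.
The reverse primer's reverse complement is CAACATGGGCGAGG, which matches the template at positions 76–89.
Product length = (reverse-primer end) − (forward-primer start) + 1 = 89 − 10 + 1 = 80 bp.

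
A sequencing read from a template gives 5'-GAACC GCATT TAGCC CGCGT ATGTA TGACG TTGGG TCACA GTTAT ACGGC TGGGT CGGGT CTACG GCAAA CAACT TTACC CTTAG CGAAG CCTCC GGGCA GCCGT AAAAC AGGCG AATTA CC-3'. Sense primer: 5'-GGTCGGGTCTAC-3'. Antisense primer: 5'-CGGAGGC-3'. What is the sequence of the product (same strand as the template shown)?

Forward primer GGTCGGGTCTAC is found on the top strand at positions 53–64.
The reverse primer's reverse complement is GCCTCCG, which matches the template at positions 90–96.
The product is the template from position 53 through 96 (44 bp).

5'-GGTCGGGTCTACGGCAAACAACTTTACCCTTAGCGAAGCCTCCG-3'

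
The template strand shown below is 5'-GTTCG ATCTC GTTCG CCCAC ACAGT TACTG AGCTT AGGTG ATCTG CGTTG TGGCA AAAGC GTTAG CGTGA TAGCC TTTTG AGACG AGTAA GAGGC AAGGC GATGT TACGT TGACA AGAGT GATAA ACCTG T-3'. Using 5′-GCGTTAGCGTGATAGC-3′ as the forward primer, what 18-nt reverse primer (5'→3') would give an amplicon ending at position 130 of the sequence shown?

5'-CAGGTTTATCACTCTTGT-3'

The forward primer binds at positions 59–74; the product's 3' end on the top strand is position 130.
The reverse primer anneals to the top strand over positions 113–130, i.e. to ACAAGAGTGATAAACCTG.
Its sequence written 5'→3' is the reverse complement: CAGGTTTATCACTCTTGT.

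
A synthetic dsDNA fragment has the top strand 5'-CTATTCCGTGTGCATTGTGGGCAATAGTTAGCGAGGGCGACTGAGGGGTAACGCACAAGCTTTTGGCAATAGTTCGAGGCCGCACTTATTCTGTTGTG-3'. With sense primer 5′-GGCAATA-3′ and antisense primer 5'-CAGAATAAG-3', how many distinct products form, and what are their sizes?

Two products: 74 bp, 29 bp

The forward primer GGCAATA matches the top strand at positions 20–26, 65–71.
The reverse primer's reverse complement is CTTATTCTG, matching at positions 85–93.
Each forward site pairs with the reverse site to give a product ending at position 93: sizes 74, 29 bp.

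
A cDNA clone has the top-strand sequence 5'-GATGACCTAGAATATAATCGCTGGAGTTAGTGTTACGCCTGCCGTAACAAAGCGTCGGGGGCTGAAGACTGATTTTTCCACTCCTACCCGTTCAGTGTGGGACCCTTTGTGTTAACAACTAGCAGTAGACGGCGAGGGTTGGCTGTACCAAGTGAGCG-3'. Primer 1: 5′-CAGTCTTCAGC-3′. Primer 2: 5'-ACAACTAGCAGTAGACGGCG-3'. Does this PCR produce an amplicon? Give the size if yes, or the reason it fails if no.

Primer 1 (CAGTCTTCAGC) has reverse complement GCTGAAGACTG, which matches the top strand at positions 61–71; primer 1 anneals to the top strand there with its 3' end pointing upstream toward position 61.
Primer 2 (ACAACTAGCAGTAGACGGCG) matches the top strand directly at positions 115–134; it anneals to the bottom strand with its 3' end pointing downstream toward position 134.
The 3' ends diverge (primer 1 extends toward position 1, primer 2 toward position 158), so the primers never converge on a shared product.

No product — the primers' 3' ends point away from each other.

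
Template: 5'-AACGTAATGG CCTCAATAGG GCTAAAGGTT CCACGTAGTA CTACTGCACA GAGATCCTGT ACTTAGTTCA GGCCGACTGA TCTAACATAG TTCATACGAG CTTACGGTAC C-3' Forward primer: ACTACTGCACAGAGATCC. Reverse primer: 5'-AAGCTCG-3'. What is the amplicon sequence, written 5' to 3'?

The forward primer matches the template at positions 40–57.
Taking the reverse complement of AAGCTCG gives CGAGCTT, found at positions 97–103 on the template; the primer anneals here to the top strand with its 3' end pointing upstream.
The product is the template from position 40 through 103 (64 bp).

5'-ACTACTGCACAGAGATCCTGTACTTAGTTCAGGCCGACTGATCTAACATAGTTCATACGAGCTT-3'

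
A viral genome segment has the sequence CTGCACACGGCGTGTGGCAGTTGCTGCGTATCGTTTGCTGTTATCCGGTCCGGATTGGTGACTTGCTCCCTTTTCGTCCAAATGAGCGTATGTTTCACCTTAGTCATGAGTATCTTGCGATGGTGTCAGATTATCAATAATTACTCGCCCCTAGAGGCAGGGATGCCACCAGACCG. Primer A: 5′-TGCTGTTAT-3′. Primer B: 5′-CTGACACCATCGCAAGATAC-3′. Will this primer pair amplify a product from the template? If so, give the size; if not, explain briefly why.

Yes — a 94 bp product.

Primer A (TGCTGTTAT) matches the top strand at positions 36–44; it acts as a forward primer.
Primer B's reverse complement is GTATCTTGCGATGGTGTCAG, matching the top strand at positions 110–129; it acts as a reverse primer.
The 3' ends face each other across positions 36–129, giving a 94 bp product.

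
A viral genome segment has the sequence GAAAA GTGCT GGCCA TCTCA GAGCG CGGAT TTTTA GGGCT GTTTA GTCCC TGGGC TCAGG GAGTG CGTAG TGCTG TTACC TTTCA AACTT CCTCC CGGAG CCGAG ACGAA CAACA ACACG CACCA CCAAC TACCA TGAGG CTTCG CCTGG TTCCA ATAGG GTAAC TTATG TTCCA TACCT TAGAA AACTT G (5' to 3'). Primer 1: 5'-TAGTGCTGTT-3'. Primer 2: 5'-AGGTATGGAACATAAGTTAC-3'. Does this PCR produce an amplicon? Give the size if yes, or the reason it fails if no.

Yes — a 113 bp product.

Primer 1 (TAGTGCTGTT) matches the top strand at positions 68–77; it acts as a forward primer.
Primer 2's reverse complement is GTAACTTATGTTCCATACCT, matching the top strand at positions 161–180; it acts as a reverse primer.
The 3' ends face each other across positions 68–180, giving a 113 bp product.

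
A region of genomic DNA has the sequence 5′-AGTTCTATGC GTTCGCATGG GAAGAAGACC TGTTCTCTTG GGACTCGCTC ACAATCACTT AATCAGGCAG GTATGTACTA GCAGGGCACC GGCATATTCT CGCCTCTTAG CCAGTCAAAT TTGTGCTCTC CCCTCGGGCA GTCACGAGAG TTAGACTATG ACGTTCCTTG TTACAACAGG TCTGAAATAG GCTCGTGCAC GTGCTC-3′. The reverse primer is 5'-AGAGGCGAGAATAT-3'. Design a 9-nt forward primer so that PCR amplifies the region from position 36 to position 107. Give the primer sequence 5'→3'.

The reverse primer's reverse complement ATATTCTCGCCTCT matches the template at positions 94–107; the product starts at position 36.
The forward primer is identical to the top strand over positions 36–44: TCTTGGGAC.

5'-TCTTGGGAC-3'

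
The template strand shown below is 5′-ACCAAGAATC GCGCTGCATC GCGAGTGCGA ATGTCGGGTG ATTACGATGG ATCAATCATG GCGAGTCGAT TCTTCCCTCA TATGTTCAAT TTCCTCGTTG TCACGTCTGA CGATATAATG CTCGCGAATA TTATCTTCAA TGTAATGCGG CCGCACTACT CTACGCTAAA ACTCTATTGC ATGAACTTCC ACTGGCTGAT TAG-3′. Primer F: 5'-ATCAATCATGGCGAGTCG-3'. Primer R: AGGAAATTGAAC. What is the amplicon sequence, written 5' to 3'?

5'-ATCAATCATGGCGAGTCGATTCTTCCCTCATATGTTCAATTTCCT-3'

The forward primer matches the template at positions 51–68.
The reverse primer's reverse complement is GTTCAATTTCCT, which matches the template at positions 84–95.
The product is the template from position 51 through 95 (45 bp).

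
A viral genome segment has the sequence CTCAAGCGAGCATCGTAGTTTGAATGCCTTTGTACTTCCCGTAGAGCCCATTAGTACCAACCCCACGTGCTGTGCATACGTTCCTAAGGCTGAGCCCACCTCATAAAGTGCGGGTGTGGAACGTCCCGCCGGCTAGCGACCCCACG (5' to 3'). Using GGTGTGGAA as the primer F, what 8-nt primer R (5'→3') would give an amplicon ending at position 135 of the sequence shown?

The forward primer binds at positions 113–121; the product's 3' end on the top strand is position 135.
The reverse primer anneals to the top strand over positions 128–135, i.e. to GCCGGCTA.
Its sequence written 5'→3' is the reverse complement: TAGCCGGC.

5'-TAGCCGGC-3'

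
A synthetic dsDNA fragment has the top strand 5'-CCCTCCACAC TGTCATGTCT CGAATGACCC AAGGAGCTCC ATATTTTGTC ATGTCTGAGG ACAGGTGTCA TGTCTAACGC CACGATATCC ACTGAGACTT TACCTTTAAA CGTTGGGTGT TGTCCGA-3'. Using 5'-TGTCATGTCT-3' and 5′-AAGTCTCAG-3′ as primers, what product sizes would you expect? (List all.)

The forward primer TGTCATGTCT matches the top strand at positions 11–20, 47–56, 66–75.
The reverse primer's reverse complement is CTGAGACTT, matching at positions 92–100.
Each forward site pairs with the reverse site to give a product ending at position 100: sizes 90, 54, 35 bp.

90 bp, 54 bp, 35 bp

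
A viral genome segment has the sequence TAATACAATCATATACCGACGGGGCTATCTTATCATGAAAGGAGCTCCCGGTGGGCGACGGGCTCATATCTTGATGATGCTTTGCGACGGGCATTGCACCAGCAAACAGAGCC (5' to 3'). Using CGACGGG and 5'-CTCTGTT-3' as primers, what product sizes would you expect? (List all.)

The forward primer CGACGGG matches the top strand at positions 17–23, 56–62, 85–91.
The reverse primer's reverse complement is AACAGAG, matching at positions 105–111.
Each forward site pairs with the reverse site to give a product ending at position 111: sizes 95, 56, 27 bp.

95 bp, 56 bp, 27 bp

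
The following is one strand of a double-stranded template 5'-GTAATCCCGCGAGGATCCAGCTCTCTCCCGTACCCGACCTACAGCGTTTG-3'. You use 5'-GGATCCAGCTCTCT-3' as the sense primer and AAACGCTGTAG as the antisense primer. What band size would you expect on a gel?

Scanning the template, GGATCCAGCTCTCT occurs at positions 13–26; this primer anneals to the bottom strand there with its 3' end pointing downstream.
Reverse complement of the reverse primer: CTACAGCGTTT. This occurs on the top strand at positions 39–49.
Product length = (reverse-primer end) − (forward-primer start) + 1 = 49 − 13 + 1 = 37 bp.

37 bp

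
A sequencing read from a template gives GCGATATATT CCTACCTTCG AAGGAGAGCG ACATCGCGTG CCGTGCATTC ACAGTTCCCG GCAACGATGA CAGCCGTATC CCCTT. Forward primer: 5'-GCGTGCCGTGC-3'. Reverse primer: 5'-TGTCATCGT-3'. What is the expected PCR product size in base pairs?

37 bp

Forward primer GCGTGCCGTGC is found on the top strand at positions 36–46.
The reverse primer's reverse complement is ACGATGACA, which matches the template at positions 64–72.
The product runs from position 36 to position 72, so its length is 72 − 36 + 1 = 37 bp.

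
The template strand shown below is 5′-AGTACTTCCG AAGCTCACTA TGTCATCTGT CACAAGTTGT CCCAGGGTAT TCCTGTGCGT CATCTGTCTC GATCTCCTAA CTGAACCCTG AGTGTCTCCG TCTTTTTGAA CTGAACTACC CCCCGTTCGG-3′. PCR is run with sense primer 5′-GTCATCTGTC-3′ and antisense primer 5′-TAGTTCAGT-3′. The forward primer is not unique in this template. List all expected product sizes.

The forward primer GTCATCTGTC matches the top strand at positions 22–31, 59–68.
The reverse primer's reverse complement is ACTGAACTA, matching at positions 110–118.
Each forward site pairs with the reverse site to give a product ending at position 118: sizes 97, 60 bp.

97 bp, 60 bp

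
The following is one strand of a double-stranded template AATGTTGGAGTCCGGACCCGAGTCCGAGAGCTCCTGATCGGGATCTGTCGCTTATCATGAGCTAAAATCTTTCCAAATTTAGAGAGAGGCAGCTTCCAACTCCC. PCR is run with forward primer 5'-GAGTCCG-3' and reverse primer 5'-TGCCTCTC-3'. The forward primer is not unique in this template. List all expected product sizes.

The forward primer GAGTCCG matches the top strand at positions 8–14, 20–26.
The reverse primer's reverse complement is GAGAGGCA, matching at positions 84–91.
Each forward site pairs with the reverse site to give a product ending at position 91: sizes 84, 72 bp.

84 bp, 72 bp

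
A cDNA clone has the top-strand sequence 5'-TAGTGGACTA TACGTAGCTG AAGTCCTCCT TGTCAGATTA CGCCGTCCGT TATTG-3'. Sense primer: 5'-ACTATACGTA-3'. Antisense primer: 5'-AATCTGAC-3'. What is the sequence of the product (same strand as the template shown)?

Forward primer ACTATACGTA is found on the top strand at positions 7–16.
The reverse primer's reverse complement is GTCAGATT, which matches the template at positions 32–39.
The product is the template from position 7 through 39 (33 bp).

5'-ACTATACGTAGCTGAAGTCCTCCTTGTCAGATT-3'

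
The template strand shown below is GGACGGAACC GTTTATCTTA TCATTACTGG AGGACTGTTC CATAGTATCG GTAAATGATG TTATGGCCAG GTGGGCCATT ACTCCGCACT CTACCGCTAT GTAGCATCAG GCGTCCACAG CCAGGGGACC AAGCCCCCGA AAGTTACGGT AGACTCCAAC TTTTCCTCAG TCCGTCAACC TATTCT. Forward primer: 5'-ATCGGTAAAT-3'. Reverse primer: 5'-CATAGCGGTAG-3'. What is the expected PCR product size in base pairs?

The forward primer matches the template at positions 47–56.
Taking the reverse complement of CATAGCGGTAG gives CTACCGCTATG, found at positions 91–101 on the template; the primer anneals here to the top strand with its 3' end pointing upstream.
Amplicon spans positions 47–101: 55 bp.

55 bp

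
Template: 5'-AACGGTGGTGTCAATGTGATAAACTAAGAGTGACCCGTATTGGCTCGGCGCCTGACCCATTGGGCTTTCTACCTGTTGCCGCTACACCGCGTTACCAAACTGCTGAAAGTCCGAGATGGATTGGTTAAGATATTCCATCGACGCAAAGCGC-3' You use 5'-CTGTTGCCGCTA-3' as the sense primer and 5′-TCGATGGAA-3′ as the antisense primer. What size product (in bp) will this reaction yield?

69 bp

Forward primer CTGTTGCCGCTA is found on the top strand at positions 73–84.
The reverse primer's reverse complement is TTCCATCGA, which matches the template at positions 133–141.
The product runs from position 73 to position 141, so its length is 141 − 73 + 1 = 69 bp.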